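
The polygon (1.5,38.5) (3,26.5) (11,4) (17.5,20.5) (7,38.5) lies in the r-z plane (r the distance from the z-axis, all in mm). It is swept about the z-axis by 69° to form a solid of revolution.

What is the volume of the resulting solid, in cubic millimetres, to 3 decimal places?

Profile (r,z), 5 vertices: (1.5,38.5) (3,26.5) (11,4) (17.5,20.5) (7,38.5)
edge 0: (1.5,38.5)→(3,26.5)  cross = 1.5·26.5 − 3·38.5 = -75.7500; (r_i+r_j)·cross = 4.5·-75.7500 = -340.8750
edge 1: (3,26.5)→(11,4)  cross = 3·4 − 11·26.5 = -279.5000; (r_i+r_j)·cross = 14·-279.5000 = -3913.0000
edge 2: (11,4)→(17.5,20.5)  cross = 11·20.5 − 17.5·4 = 155.5000; (r_i+r_j)·cross = 28.5·155.5000 = 4431.7500
edge 3: (17.5,20.5)→(7,38.5)  cross = 17.5·38.5 − 7·20.5 = 530.2500; (r_i+r_j)·cross = 24.5·530.2500 = 12991.1250
edge 4: (7,38.5)→(1.5,38.5)  cross = 7·38.5 − 1.5·38.5 = 211.7500; (r_i+r_j)·cross = 8.5·211.7500 = 1799.8750
Σcross = 542.2500 → A = |Σcross|/2 = 271.1250 mm²
Σ(r_i+r_j)·cross = 14968.8750 → first moment M = |Σ|/6 = 2494.8125
R_c = M/A = 2494.8125/271.1250 = 9.2017 mm
θ = 69° = 1.204277 rad
V = θ·R_c·A = 1.204277·9.2017·271.1250 = 3004.446 mm³

Volume = 3004.446 mm³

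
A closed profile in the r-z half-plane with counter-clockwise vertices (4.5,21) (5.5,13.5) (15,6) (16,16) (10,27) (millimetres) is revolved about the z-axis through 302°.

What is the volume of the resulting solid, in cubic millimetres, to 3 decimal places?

Profile (r,z), 5 vertices: (4.5,21) (5.5,13.5) (15,6) (16,16) (10,27)
edge 0: (4.5,21)→(5.5,13.5)  cross = 4.5·13.5 − 5.5·21 = -54.7500; (r_i+r_j)·cross = 10·-54.7500 = -547.5000
edge 1: (5.5,13.5)→(15,6)  cross = 5.5·6 − 15·13.5 = -169.5000; (r_i+r_j)·cross = 20.5·-169.5000 = -3474.7500
edge 2: (15,6)→(16,16)  cross = 15·16 − 16·6 = 144.0000; (r_i+r_j)·cross = 31·144.0000 = 4464.0000
edge 3: (16,16)→(10,27)  cross = 16·27 − 10·16 = 272.0000; (r_i+r_j)·cross = 26·272.0000 = 7072.0000
edge 4: (10,27)→(4.5,21)  cross = 10·21 − 4.5·27 = 88.5000; (r_i+r_j)·cross = 14.5·88.5000 = 1283.2500
Σcross = 280.2500 → A = |Σcross|/2 = 140.1250 mm²
Σ(r_i+r_j)·cross = 8797.0000 → first moment M = |Σ|/6 = 1466.1667
R_c = M/A = 1466.1667/140.1250 = 10.4633 mm
θ = 302° = 5.270894 rad
V = θ·R_c·A = 5.270894·10.4633·140.1250 = 7728.010 mm³

Volume = 7728.010 mm³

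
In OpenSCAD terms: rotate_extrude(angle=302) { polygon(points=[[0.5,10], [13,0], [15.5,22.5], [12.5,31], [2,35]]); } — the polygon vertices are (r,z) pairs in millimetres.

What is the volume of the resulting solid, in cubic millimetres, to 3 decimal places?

Profile (r,z), 5 vertices: (0.5,10) (13,0) (15.5,22.5) (12.5,31) (2,35)
edge 0: (0.5,10)→(13,0)  cross = 0.5·0 − 13·10 = -130.0000; (r_i+r_j)·cross = 13.5·-130.0000 = -1755.0000
edge 1: (13,0)→(15.5,22.5)  cross = 13·22.5 − 15.5·0 = 292.5000; (r_i+r_j)·cross = 28.5·292.5000 = 8336.2500
edge 2: (15.5,22.5)→(12.5,31)  cross = 15.5·31 − 12.5·22.5 = 199.2500; (r_i+r_j)·cross = 28·199.2500 = 5579.0000
edge 3: (12.5,31)→(2,35)  cross = 12.5·35 − 2·31 = 375.5000; (r_i+r_j)·cross = 14.5·375.5000 = 5444.7500
edge 4: (2,35)→(0.5,10)  cross = 2·10 − 0.5·35 = 2.5000; (r_i+r_j)·cross = 2.5·2.5000 = 6.2500
Σcross = 739.7500 → A = |Σcross|/2 = 369.8750 mm²
Σ(r_i+r_j)·cross = 17611.2500 → first moment M = |Σ|/6 = 2935.2083
R_c = M/A = 2935.2083/369.8750 = 7.9357 mm
θ = 302° = 5.270894 rad
V = θ·R_c·A = 5.270894·7.9357·369.8750 = 15471.173 mm³

Volume = 15471.173 mm³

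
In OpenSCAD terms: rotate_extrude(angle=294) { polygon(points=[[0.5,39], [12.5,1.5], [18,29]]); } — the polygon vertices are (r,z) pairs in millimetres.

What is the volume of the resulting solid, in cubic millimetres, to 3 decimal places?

Profile (r,z), 3 vertices: (0.5,39) (12.5,1.5) (18,29)
edge 0: (0.5,39)→(12.5,1.5)  cross = 0.5·1.5 − 12.5·39 = -486.7500; (r_i+r_j)·cross = 13·-486.7500 = -6327.7500
edge 1: (12.5,1.5)→(18,29)  cross = 12.5·29 − 18·1.5 = 335.5000; (r_i+r_j)·cross = 30.5·335.5000 = 10232.7500
edge 2: (18,29)→(0.5,39)  cross = 18·39 − 0.5·29 = 687.5000; (r_i+r_j)·cross = 18.5·687.5000 = 12718.7500
Σcross = 536.2500 → A = |Σcross|/2 = 268.1250 mm²
Σ(r_i+r_j)·cross = 16623.7500 → first moment M = |Σ|/6 = 2770.6250
R_c = M/A = 2770.6250/268.1250 = 10.3333 mm
θ = 294° = 5.131268 rad
V = θ·R_c·A = 5.131268·10.3333·268.1250 = 14216.819 mm³

Volume = 14216.819 mm³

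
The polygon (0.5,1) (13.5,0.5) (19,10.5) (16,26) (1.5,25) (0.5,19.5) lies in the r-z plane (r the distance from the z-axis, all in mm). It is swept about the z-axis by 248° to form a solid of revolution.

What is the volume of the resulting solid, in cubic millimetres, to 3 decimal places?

Profile (r,z), 6 vertices: (0.5,1) (13.5,0.5) (19,10.5) (16,26) (1.5,25) (0.5,19.5)
edge 0: (0.5,1)→(13.5,0.5)  cross = 0.5·0.5 − 13.5·1 = -13.2500; (r_i+r_j)·cross = 14·-13.2500 = -185.5000
edge 1: (13.5,0.5)→(19,10.5)  cross = 13.5·10.5 − 19·0.5 = 132.2500; (r_i+r_j)·cross = 32.5·132.2500 = 4298.1250
edge 2: (19,10.5)→(16,26)  cross = 19·26 − 16·10.5 = 326.0000; (r_i+r_j)·cross = 35·326.0000 = 11410.0000
edge 3: (16,26)→(1.5,25)  cross = 16·25 − 1.5·26 = 361.0000; (r_i+r_j)·cross = 17.5·361.0000 = 6317.5000
edge 4: (1.5,25)→(0.5,19.5)  cross = 1.5·19.5 − 0.5·25 = 16.7500; (r_i+r_j)·cross = 2·16.7500 = 33.5000
edge 5: (0.5,19.5)→(0.5,1)  cross = 0.5·1 − 0.5·19.5 = -9.2500; (r_i+r_j)·cross = 1·-9.2500 = -9.2500
Σcross = 813.5000 → A = |Σcross|/2 = 406.7500 mm²
Σ(r_i+r_j)·cross = 21864.3750 → first moment M = |Σ|/6 = 3644.0625
R_c = M/A = 3644.0625/406.7500 = 8.9590 mm
θ = 248° = 4.328417 rad
V = θ·R_c·A = 4.328417·8.9590·406.7500 = 15773.020 mm³

Volume = 15773.020 mm³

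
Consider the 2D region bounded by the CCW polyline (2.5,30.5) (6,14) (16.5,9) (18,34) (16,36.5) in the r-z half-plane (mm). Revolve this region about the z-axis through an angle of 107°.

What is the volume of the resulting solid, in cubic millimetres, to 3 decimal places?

Volume = 6133.772 mm³

Profile (r,z), 5 vertices: (2.5,30.5) (6,14) (16.5,9) (18,34) (16,36.5)
edge 0: (2.5,30.5)→(6,14)  cross = 2.5·14 − 6·30.5 = -148.0000; (r_i+r_j)·cross = 8.5·-148.0000 = -1258.0000
edge 1: (6,14)→(16.5,9)  cross = 6·9 − 16.5·14 = -177.0000; (r_i+r_j)·cross = 22.5·-177.0000 = -3982.5000
edge 2: (16.5,9)→(18,34)  cross = 16.5·34 − 18·9 = 399.0000; (r_i+r_j)·cross = 34.5·399.0000 = 13765.5000
edge 3: (18,34)→(16,36.5)  cross = 18·36.5 − 16·34 = 113.0000; (r_i+r_j)·cross = 34·113.0000 = 3842.0000
edge 4: (16,36.5)→(2.5,30.5)  cross = 16·30.5 − 2.5·36.5 = 396.7500; (r_i+r_j)·cross = 18.5·396.7500 = 7339.8750
Σcross = 583.7500 → A = |Σcross|/2 = 291.8750 mm²
Σ(r_i+r_j)·cross = 19706.8750 → first moment M = |Σ|/6 = 3284.4792
R_c = M/A = 3284.4792/291.8750 = 11.2530 mm
θ = 107° = 1.867502 rad
V = θ·R_c·A = 1.867502·11.2530·291.8750 = 6133.772 mm³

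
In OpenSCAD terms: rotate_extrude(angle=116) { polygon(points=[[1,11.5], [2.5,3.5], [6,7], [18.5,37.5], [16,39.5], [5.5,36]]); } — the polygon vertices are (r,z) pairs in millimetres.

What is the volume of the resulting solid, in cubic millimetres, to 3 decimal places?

Profile (r,z), 6 vertices: (1,11.5) (2.5,3.5) (6,7) (18.5,37.5) (16,39.5) (5.5,36)
edge 0: (1,11.5)→(2.5,3.5)  cross = 1·3.5 − 2.5·11.5 = -25.2500; (r_i+r_j)·cross = 3.5·-25.2500 = -88.3750
edge 1: (2.5,3.5)→(6,7)  cross = 2.5·7 − 6·3.5 = -3.5000; (r_i+r_j)·cross = 8.5·-3.5000 = -29.7500
edge 2: (6,7)→(18.5,37.5)  cross = 6·37.5 − 18.5·7 = 95.5000; (r_i+r_j)·cross = 24.5·95.5000 = 2339.7500
edge 3: (18.5,37.5)→(16,39.5)  cross = 18.5·39.5 − 16·37.5 = 130.7500; (r_i+r_j)·cross = 34.5·130.7500 = 4510.8750
edge 4: (16,39.5)→(5.5,36)  cross = 16·36 − 5.5·39.5 = 358.7500; (r_i+r_j)·cross = 21.5·358.7500 = 7713.1250
edge 5: (5.5,36)→(1,11.5)  cross = 5.5·11.5 − 1·36 = 27.2500; (r_i+r_j)·cross = 6.5·27.2500 = 177.1250
Σcross = 583.5000 → A = |Σcross|/2 = 291.7500 mm²
Σ(r_i+r_j)·cross = 14622.7500 → first moment M = |Σ|/6 = 2437.1250
R_c = M/A = 2437.1250/291.7500 = 8.3535 mm
θ = 116° = 2.024582 rad
V = θ·R_c·A = 2.024582·8.3535·291.7500 = 4934.159 mm³

Volume = 4934.159 mm³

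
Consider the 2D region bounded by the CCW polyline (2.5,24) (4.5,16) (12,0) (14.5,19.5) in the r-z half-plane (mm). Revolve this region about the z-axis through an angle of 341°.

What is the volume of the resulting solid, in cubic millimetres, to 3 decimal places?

Profile (r,z), 4 vertices: (2.5,24) (4.5,16) (12,0) (14.5,19.5)
edge 0: (2.5,24)→(4.5,16)  cross = 2.5·16 − 4.5·24 = -68.0000; (r_i+r_j)·cross = 7·-68.0000 = -476.0000
edge 1: (4.5,16)→(12,0)  cross = 4.5·0 − 12·16 = -192.0000; (r_i+r_j)·cross = 16.5·-192.0000 = -3168.0000
edge 2: (12,0)→(14.5,19.5)  cross = 12·19.5 − 14.5·0 = 234.0000; (r_i+r_j)·cross = 26.5·234.0000 = 6201.0000
edge 3: (14.5,19.5)→(2.5,24)  cross = 14.5·24 − 2.5·19.5 = 299.2500; (r_i+r_j)·cross = 17·299.2500 = 5087.2500
Σcross = 273.2500 → A = |Σcross|/2 = 136.6250 mm²
Σ(r_i+r_j)·cross = 7644.2500 → first moment M = |Σ|/6 = 1274.0417
R_c = M/A = 1274.0417/136.6250 = 9.3251 mm
θ = 341° = 5.951573 rad
V = θ·R_c·A = 5.951573·9.3251·136.6250 = 7582.552 mm³

Volume = 7582.552 mm³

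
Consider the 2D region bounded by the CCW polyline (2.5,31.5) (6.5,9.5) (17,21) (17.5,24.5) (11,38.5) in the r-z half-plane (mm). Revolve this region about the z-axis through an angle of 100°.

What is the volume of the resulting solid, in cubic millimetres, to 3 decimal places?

Profile (r,z), 5 vertices: (2.5,31.5) (6.5,9.5) (17,21) (17.5,24.5) (11,38.5)
edge 0: (2.5,31.5)→(6.5,9.5)  cross = 2.5·9.5 − 6.5·31.5 = -181.0000; (r_i+r_j)·cross = 9·-181.0000 = -1629.0000
edge 1: (6.5,9.5)→(17,21)  cross = 6.5·21 − 17·9.5 = -25.0000; (r_i+r_j)·cross = 23.5·-25.0000 = -587.5000
edge 2: (17,21)→(17.5,24.5)  cross = 17·24.5 − 17.5·21 = 49.0000; (r_i+r_j)·cross = 34.5·49.0000 = 1690.5000
edge 3: (17.5,24.5)→(11,38.5)  cross = 17.5·38.5 − 11·24.5 = 404.2500; (r_i+r_j)·cross = 28.5·404.2500 = 11521.1250
edge 4: (11,38.5)→(2.5,31.5)  cross = 11·31.5 − 2.5·38.5 = 250.2500; (r_i+r_j)·cross = 13.5·250.2500 = 3378.3750
Σcross = 497.5000 → A = |Σcross|/2 = 248.7500 mm²
Σ(r_i+r_j)·cross = 14373.5000 → first moment M = |Σ|/6 = 2395.5833
R_c = M/A = 2395.5833/248.7500 = 9.6305 mm
θ = 100° = 1.745329 rad
V = θ·R_c·A = 1.745329·9.6305·248.7500 = 4181.082 mm³

Volume = 4181.082 mm³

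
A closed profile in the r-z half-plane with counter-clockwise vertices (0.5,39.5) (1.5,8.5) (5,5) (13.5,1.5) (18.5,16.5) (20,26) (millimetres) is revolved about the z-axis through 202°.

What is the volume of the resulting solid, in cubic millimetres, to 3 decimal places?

Volume = 15591.518 mm³

Profile (r,z), 6 vertices: (0.5,39.5) (1.5,8.5) (5,5) (13.5,1.5) (18.5,16.5) (20,26)
edge 0: (0.5,39.5)→(1.5,8.5)  cross = 0.5·8.5 − 1.5·39.5 = -55.0000; (r_i+r_j)·cross = 2·-55.0000 = -110.0000
edge 1: (1.5,8.5)→(5,5)  cross = 1.5·5 − 5·8.5 = -35.0000; (r_i+r_j)·cross = 6.5·-35.0000 = -227.5000
edge 2: (5,5)→(13.5,1.5)  cross = 5·1.5 − 13.5·5 = -60.0000; (r_i+r_j)·cross = 18.5·-60.0000 = -1110.0000
edge 3: (13.5,1.5)→(18.5,16.5)  cross = 13.5·16.5 − 18.5·1.5 = 195.0000; (r_i+r_j)·cross = 32·195.0000 = 6240.0000
edge 4: (18.5,16.5)→(20,26)  cross = 18.5·26 − 20·16.5 = 151.0000; (r_i+r_j)·cross = 38.5·151.0000 = 5813.5000
edge 5: (20,26)→(0.5,39.5)  cross = 20·39.5 − 0.5·26 = 777.0000; (r_i+r_j)·cross = 20.5·777.0000 = 15928.5000
Σcross = 973.0000 → A = |Σcross|/2 = 486.5000 mm²
Σ(r_i+r_j)·cross = 26534.5000 → first moment M = |Σ|/6 = 4422.4167
R_c = M/A = 4422.4167/486.5000 = 9.0903 mm
θ = 202° = 3.525565 rad
V = θ·R_c·A = 3.525565·9.0903·486.5000 = 15591.518 mm³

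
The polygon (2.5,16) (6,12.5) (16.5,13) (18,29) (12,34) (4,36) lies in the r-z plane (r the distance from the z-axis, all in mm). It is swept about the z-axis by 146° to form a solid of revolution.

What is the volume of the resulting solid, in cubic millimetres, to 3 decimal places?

Profile (r,z), 6 vertices: (2.5,16) (6,12.5) (16.5,13) (18,29) (12,34) (4,36)
edge 0: (2.5,16)→(6,12.5)  cross = 2.5·12.5 − 6·16 = -64.7500; (r_i+r_j)·cross = 8.5·-64.7500 = -550.3750
edge 1: (6,12.5)→(16.5,13)  cross = 6·13 − 16.5·12.5 = -128.2500; (r_i+r_j)·cross = 22.5·-128.2500 = -2885.6250
edge 2: (16.5,13)→(18,29)  cross = 16.5·29 − 18·13 = 244.5000; (r_i+r_j)·cross = 34.5·244.5000 = 8435.2500
edge 3: (18,29)→(12,34)  cross = 18·34 − 12·29 = 264.0000; (r_i+r_j)·cross = 30·264.0000 = 7920.0000
edge 4: (12,34)→(4,36)  cross = 12·36 − 4·34 = 296.0000; (r_i+r_j)·cross = 16·296.0000 = 4736.0000
edge 5: (4,36)→(2.5,16)  cross = 4·16 − 2.5·36 = -26.0000; (r_i+r_j)·cross = 6.5·-26.0000 = -169.0000
Σcross = 585.5000 → A = |Σcross|/2 = 292.7500 mm²
Σ(r_i+r_j)·cross = 17486.2500 → first moment M = |Σ|/6 = 2914.3750
R_c = M/A = 2914.3750/292.7500 = 9.9552 mm
θ = 146° = 2.548181 rad
V = θ·R_c·A = 2.548181·9.9552·292.7500 = 7426.354 mm³

Volume = 7426.354 mm³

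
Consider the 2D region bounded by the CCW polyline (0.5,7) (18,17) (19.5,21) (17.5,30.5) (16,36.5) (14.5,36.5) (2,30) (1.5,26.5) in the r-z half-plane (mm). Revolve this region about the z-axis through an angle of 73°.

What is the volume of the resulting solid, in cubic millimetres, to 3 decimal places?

Volume = 4394.285 mm³

Profile (r,z), 8 vertices: (0.5,7) (18,17) (19.5,21) (17.5,30.5) (16,36.5) (14.5,36.5) (2,30) (1.5,26.5)
edge 0: (0.5,7)→(18,17)  cross = 0.5·17 − 18·7 = -117.5000; (r_i+r_j)·cross = 18.5·-117.5000 = -2173.7500
edge 1: (18,17)→(19.5,21)  cross = 18·21 − 19.5·17 = 46.5000; (r_i+r_j)·cross = 37.5·46.5000 = 1743.7500
edge 2: (19.5,21)→(17.5,30.5)  cross = 19.5·30.5 − 17.5·21 = 227.2500; (r_i+r_j)·cross = 37·227.2500 = 8408.2500
edge 3: (17.5,30.5)→(16,36.5)  cross = 17.5·36.5 − 16·30.5 = 150.7500; (r_i+r_j)·cross = 33.5·150.7500 = 5050.1250
edge 4: (16,36.5)→(14.5,36.5)  cross = 16·36.5 − 14.5·36.5 = 54.7500; (r_i+r_j)·cross = 30.5·54.7500 = 1669.8750
edge 5: (14.5,36.5)→(2,30)  cross = 14.5·30 − 2·36.5 = 362.0000; (r_i+r_j)·cross = 16.5·362.0000 = 5973.0000
edge 6: (2,30)→(1.5,26.5)  cross = 2·26.5 − 1.5·30 = 8.0000; (r_i+r_j)·cross = 3.5·8.0000 = 28.0000
edge 7: (1.5,26.5)→(0.5,7)  cross = 1.5·7 − 0.5·26.5 = -2.7500; (r_i+r_j)·cross = 2·-2.7500 = -5.5000
Σcross = 729.0000 → A = |Σcross|/2 = 364.5000 mm²
Σ(r_i+r_j)·cross = 20693.7500 → first moment M = |Σ|/6 = 3448.9583
R_c = M/A = 3448.9583/364.5000 = 9.4622 mm
θ = 73° = 1.274090 rad
V = θ·R_c·A = 1.274090·9.4622·364.5000 = 4394.285 mm³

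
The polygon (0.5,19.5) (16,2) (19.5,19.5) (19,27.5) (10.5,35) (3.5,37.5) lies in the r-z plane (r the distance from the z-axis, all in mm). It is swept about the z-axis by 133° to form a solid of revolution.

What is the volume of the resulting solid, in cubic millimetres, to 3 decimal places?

Profile (r,z), 6 vertices: (0.5,19.5) (16,2) (19.5,19.5) (19,27.5) (10.5,35) (3.5,37.5)
edge 0: (0.5,19.5)→(16,2)  cross = 0.5·2 − 16·19.5 = -311.0000; (r_i+r_j)·cross = 16.5·-311.0000 = -5131.5000
edge 1: (16,2)→(19.5,19.5)  cross = 16·19.5 − 19.5·2 = 273.0000; (r_i+r_j)·cross = 35.5·273.0000 = 9691.5000
edge 2: (19.5,19.5)→(19,27.5)  cross = 19.5·27.5 − 19·19.5 = 165.7500; (r_i+r_j)·cross = 38.5·165.7500 = 6381.3750
edge 3: (19,27.5)→(10.5,35)  cross = 19·35 − 10.5·27.5 = 376.2500; (r_i+r_j)·cross = 29.5·376.2500 = 11099.3750
edge 4: (10.5,35)→(3.5,37.5)  cross = 10.5·37.5 − 3.5·35 = 271.2500; (r_i+r_j)·cross = 14·271.2500 = 3797.5000
edge 5: (3.5,37.5)→(0.5,19.5)  cross = 3.5·19.5 − 0.5·37.5 = 49.5000; (r_i+r_j)·cross = 4·49.5000 = 198.0000
Σcross = 824.7500 → A = |Σcross|/2 = 412.3750 mm²
Σ(r_i+r_j)·cross = 26036.2500 → first moment M = |Σ|/6 = 4339.3750
R_c = M/A = 4339.3750/412.3750 = 10.5229 mm
θ = 133° = 2.321288 rad
V = θ·R_c·A = 2.321288·10.5229·412.3750 = 10072.939 mm³

Volume = 10072.939 mm³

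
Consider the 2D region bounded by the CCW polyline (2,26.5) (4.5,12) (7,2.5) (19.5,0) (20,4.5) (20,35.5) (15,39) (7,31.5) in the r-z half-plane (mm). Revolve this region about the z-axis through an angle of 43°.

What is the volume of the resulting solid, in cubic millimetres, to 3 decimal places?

Profile (r,z), 8 vertices: (2,26.5) (4.5,12) (7,2.5) (19.5,0) (20,4.5) (20,35.5) (15,39) (7,31.5)
edge 0: (2,26.5)→(4.5,12)  cross = 2·12 − 4.5·26.5 = -95.2500; (r_i+r_j)·cross = 6.5·-95.2500 = -619.1250
edge 1: (4.5,12)→(7,2.5)  cross = 4.5·2.5 − 7·12 = -72.7500; (r_i+r_j)·cross = 11.5·-72.7500 = -836.6250
edge 2: (7,2.5)→(19.5,0)  cross = 7·0 − 19.5·2.5 = -48.7500; (r_i+r_j)·cross = 26.5·-48.7500 = -1291.8750
edge 3: (19.5,0)→(20,4.5)  cross = 19.5·4.5 − 20·0 = 87.7500; (r_i+r_j)·cross = 39.5·87.7500 = 3466.1250
edge 4: (20,4.5)→(20,35.5)  cross = 20·35.5 − 20·4.5 = 620.0000; (r_i+r_j)·cross = 40·620.0000 = 24800.0000
edge 5: (20,35.5)→(15,39)  cross = 20·39 − 15·35.5 = 247.5000; (r_i+r_j)·cross = 35·247.5000 = 8662.5000
edge 6: (15,39)→(7,31.5)  cross = 15·31.5 − 7·39 = 199.5000; (r_i+r_j)·cross = 22·199.5000 = 4389.0000
edge 7: (7,31.5)→(2,26.5)  cross = 7·26.5 − 2·31.5 = 122.5000; (r_i+r_j)·cross = 9·122.5000 = 1102.5000
Σcross = 1060.5000 → A = |Σcross|/2 = 530.2500 mm²
Σ(r_i+r_j)·cross = 39672.5000 → first moment M = |Σ|/6 = 6612.0833
R_c = M/A = 6612.0833/530.2500 = 12.4697 mm
θ = 43° = 0.750492 rad
V = θ·R_c·A = 0.750492·12.4697·530.2500 = 4962.313 mm³

Volume = 4962.313 mm³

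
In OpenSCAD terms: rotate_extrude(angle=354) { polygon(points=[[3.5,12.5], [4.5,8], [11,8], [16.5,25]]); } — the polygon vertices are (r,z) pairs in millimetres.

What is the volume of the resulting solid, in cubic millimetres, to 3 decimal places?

Volume = 5432.416 mm³

Profile (r,z), 4 vertices: (3.5,12.5) (4.5,8) (11,8) (16.5,25)
edge 0: (3.5,12.5)→(4.5,8)  cross = 3.5·8 − 4.5·12.5 = -28.2500; (r_i+r_j)·cross = 8·-28.2500 = -226.0000
edge 1: (4.5,8)→(11,8)  cross = 4.5·8 − 11·8 = -52.0000; (r_i+r_j)·cross = 15.5·-52.0000 = -806.0000
edge 2: (11,8)→(16.5,25)  cross = 11·25 − 16.5·8 = 143.0000; (r_i+r_j)·cross = 27.5·143.0000 = 3932.5000
edge 3: (16.5,25)→(3.5,12.5)  cross = 16.5·12.5 − 3.5·25 = 118.7500; (r_i+r_j)·cross = 20·118.7500 = 2375.0000
Σcross = 181.5000 → A = |Σcross|/2 = 90.7500 mm²
Σ(r_i+r_j)·cross = 5275.5000 → first moment M = |Σ|/6 = 879.2500
R_c = M/A = 879.2500/90.7500 = 9.6887 mm
θ = 354° = 6.178466 rad
V = θ·R_c·A = 6.178466·9.6887·90.7500 = 5432.416 mm³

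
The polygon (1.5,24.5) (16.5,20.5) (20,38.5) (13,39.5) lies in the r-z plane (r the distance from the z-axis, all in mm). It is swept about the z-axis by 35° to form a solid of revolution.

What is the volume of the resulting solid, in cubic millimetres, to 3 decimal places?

Profile (r,z), 4 vertices: (1.5,24.5) (16.5,20.5) (20,38.5) (13,39.5)
edge 0: (1.5,24.5)→(16.5,20.5)  cross = 1.5·20.5 − 16.5·24.5 = -373.5000; (r_i+r_j)·cross = 18·-373.5000 = -6723.0000
edge 1: (16.5,20.5)→(20,38.5)  cross = 16.5·38.5 − 20·20.5 = 225.2500; (r_i+r_j)·cross = 36.5·225.2500 = 8221.6250
edge 2: (20,38.5)→(13,39.5)  cross = 20·39.5 − 13·38.5 = 289.5000; (r_i+r_j)·cross = 33·289.5000 = 9553.5000
edge 3: (13,39.5)→(1.5,24.5)  cross = 13·24.5 − 1.5·39.5 = 259.2500; (r_i+r_j)·cross = 14.5·259.2500 = 3759.1250
Σcross = 400.5000 → A = |Σcross|/2 = 200.2500 mm²
Σ(r_i+r_j)·cross = 14811.2500 → first moment M = |Σ|/6 = 2468.5417
R_c = M/A = 2468.5417/200.2500 = 12.3273 mm
θ = 35° = 0.610865 rad
V = θ·R_c·A = 0.610865·12.3273·200.2500 = 1507.946 mm³

Volume = 1507.946 mm³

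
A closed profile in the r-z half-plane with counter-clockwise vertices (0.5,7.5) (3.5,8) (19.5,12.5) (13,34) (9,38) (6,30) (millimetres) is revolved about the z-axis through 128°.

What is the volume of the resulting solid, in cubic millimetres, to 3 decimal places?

Profile (r,z), 6 vertices: (0.5,7.5) (3.5,8) (19.5,12.5) (13,34) (9,38) (6,30)
edge 0: (0.5,7.5)→(3.5,8)  cross = 0.5·8 − 3.5·7.5 = -22.2500; (r_i+r_j)·cross = 4·-22.2500 = -89.0000
edge 1: (3.5,8)→(19.5,12.5)  cross = 3.5·12.5 − 19.5·8 = -112.2500; (r_i+r_j)·cross = 23·-112.2500 = -2581.7500
edge 2: (19.5,12.5)→(13,34)  cross = 19.5·34 − 13·12.5 = 500.5000; (r_i+r_j)·cross = 32.5·500.5000 = 16266.2500
edge 3: (13,34)→(9,38)  cross = 13·38 − 9·34 = 188.0000; (r_i+r_j)·cross = 22·188.0000 = 4136.0000
edge 4: (9,38)→(6,30)  cross = 9·30 − 6·38 = 42.0000; (r_i+r_j)·cross = 15·42.0000 = 630.0000
edge 5: (6,30)→(0.5,7.5)  cross = 6·7.5 − 0.5·30 = 30.0000; (r_i+r_j)·cross = 6.5·30.0000 = 195.0000
Σcross = 626.0000 → A = |Σcross|/2 = 313.0000 mm²
Σ(r_i+r_j)·cross = 18556.5000 → first moment M = |Σ|/6 = 3092.7500
R_c = M/A = 3092.7500/313.0000 = 9.8810 mm
θ = 128° = 2.234021 rad
V = θ·R_c·A = 2.234021·9.8810·313.0000 = 6909.270 mm³

Volume = 6909.270 mm³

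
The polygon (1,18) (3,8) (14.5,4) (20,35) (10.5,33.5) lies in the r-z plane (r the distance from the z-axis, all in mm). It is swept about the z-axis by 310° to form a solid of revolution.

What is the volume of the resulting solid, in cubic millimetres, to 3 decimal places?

Profile (r,z), 5 vertices: (1,18) (3,8) (14.5,4) (20,35) (10.5,33.5)
edge 0: (1,18)→(3,8)  cross = 1·8 − 3·18 = -46.0000; (r_i+r_j)·cross = 4·-46.0000 = -184.0000
edge 1: (3,8)→(14.5,4)  cross = 3·4 − 14.5·8 = -104.0000; (r_i+r_j)·cross = 17.5·-104.0000 = -1820.0000
edge 2: (14.5,4)→(20,35)  cross = 14.5·35 − 20·4 = 427.5000; (r_i+r_j)·cross = 34.5·427.5000 = 14748.7500
edge 3: (20,35)→(10.5,33.5)  cross = 20·33.5 − 10.5·35 = 302.5000; (r_i+r_j)·cross = 30.5·302.5000 = 9226.2500
edge 4: (10.5,33.5)→(1,18)  cross = 10.5·18 − 1·33.5 = 155.5000; (r_i+r_j)·cross = 11.5·155.5000 = 1788.2500
Σcross = 735.5000 → A = |Σcross|/2 = 367.7500 mm²
Σ(r_i+r_j)·cross = 23759.2500 → first moment M = |Σ|/6 = 3959.8750
R_c = M/A = 3959.8750/367.7500 = 10.7678 mm
θ = 310° = 5.410521 rad
V = θ·R_c·A = 5.410521·10.7678·367.7500 = 21424.986 mm³

Volume = 21424.986 mm³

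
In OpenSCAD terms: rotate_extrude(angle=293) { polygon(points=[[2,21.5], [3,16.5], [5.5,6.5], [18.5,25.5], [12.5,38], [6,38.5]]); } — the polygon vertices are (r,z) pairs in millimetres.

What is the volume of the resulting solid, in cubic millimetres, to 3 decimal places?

Profile (r,z), 6 vertices: (2,21.5) (3,16.5) (5.5,6.5) (18.5,25.5) (12.5,38) (6,38.5)
edge 0: (2,21.5)→(3,16.5)  cross = 2·16.5 − 3·21.5 = -31.5000; (r_i+r_j)·cross = 5·-31.5000 = -157.5000
edge 1: (3,16.5)→(5.5,6.5)  cross = 3·6.5 − 5.5·16.5 = -71.2500; (r_i+r_j)·cross = 8.5·-71.2500 = -605.6250
edge 2: (5.5,6.5)→(18.5,25.5)  cross = 5.5·25.5 − 18.5·6.5 = 20.0000; (r_i+r_j)·cross = 24·20.0000 = 480.0000
edge 3: (18.5,25.5)→(12.5,38)  cross = 18.5·38 − 12.5·25.5 = 384.2500; (r_i+r_j)·cross = 31·384.2500 = 11911.7500
edge 4: (12.5,38)→(6,38.5)  cross = 12.5·38.5 − 6·38 = 253.2500; (r_i+r_j)·cross = 18.5·253.2500 = 4685.1250
edge 5: (6,38.5)→(2,21.5)  cross = 6·21.5 − 2·38.5 = 52.0000; (r_i+r_j)·cross = 8·52.0000 = 416.0000
Σcross = 606.7500 → A = |Σcross|/2 = 303.3750 mm²
Σ(r_i+r_j)·cross = 16729.7500 → first moment M = |Σ|/6 = 2788.2917
R_c = M/A = 2788.2917/303.3750 = 9.1909 mm
θ = 293° = 5.113815 rad
V = θ·R_c·A = 5.113815·9.1909·303.3750 = 14258.807 mm³

Volume = 14258.807 mm³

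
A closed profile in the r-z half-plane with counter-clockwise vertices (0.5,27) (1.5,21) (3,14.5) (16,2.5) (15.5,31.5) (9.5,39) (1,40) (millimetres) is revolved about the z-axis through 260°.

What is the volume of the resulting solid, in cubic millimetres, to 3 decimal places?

Profile (r,z), 7 vertices: (0.5,27) (1.5,21) (3,14.5) (16,2.5) (15.5,31.5) (9.5,39) (1,40)
edge 0: (0.5,27)→(1.5,21)  cross = 0.5·21 − 1.5·27 = -30.0000; (r_i+r_j)·cross = 2·-30.0000 = -60.0000
edge 1: (1.5,21)→(3,14.5)  cross = 1.5·14.5 − 3·21 = -41.2500; (r_i+r_j)·cross = 4.5·-41.2500 = -185.6250
edge 2: (3,14.5)→(16,2.5)  cross = 3·2.5 − 16·14.5 = -224.5000; (r_i+r_j)·cross = 19·-224.5000 = -4265.5000
edge 3: (16,2.5)→(15.5,31.5)  cross = 16·31.5 − 15.5·2.5 = 465.2500; (r_i+r_j)·cross = 31.5·465.2500 = 14655.3750
edge 4: (15.5,31.5)→(9.5,39)  cross = 15.5·39 − 9.5·31.5 = 305.2500; (r_i+r_j)·cross = 25·305.2500 = 7631.2500
edge 5: (9.5,39)→(1,40)  cross = 9.5·40 − 1·39 = 341.0000; (r_i+r_j)·cross = 10.5·341.0000 = 3580.5000
edge 6: (1,40)→(0.5,27)  cross = 1·27 − 0.5·40 = 7.0000; (r_i+r_j)·cross = 1.5·7.0000 = 10.5000
Σcross = 822.7500 → A = |Σcross|/2 = 411.3750 mm²
Σ(r_i+r_j)·cross = 21366.5000 → first moment M = |Σ|/6 = 3561.0833
R_c = M/A = 3561.0833/411.3750 = 8.6565 mm
θ = 260° = 4.537856 rad
V = θ·R_c·A = 4.537856·8.6565·411.3750 = 16159.684 mm³

Volume = 16159.684 mm³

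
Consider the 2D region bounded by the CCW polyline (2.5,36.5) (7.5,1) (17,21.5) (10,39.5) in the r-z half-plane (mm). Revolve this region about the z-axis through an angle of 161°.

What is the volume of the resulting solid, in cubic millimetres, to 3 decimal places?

Volume = 7715.854 mm³

Profile (r,z), 4 vertices: (2.5,36.5) (7.5,1) (17,21.5) (10,39.5)
edge 0: (2.5,36.5)→(7.5,1)  cross = 2.5·1 − 7.5·36.5 = -271.2500; (r_i+r_j)·cross = 10·-271.2500 = -2712.5000
edge 1: (7.5,1)→(17,21.5)  cross = 7.5·21.5 − 17·1 = 144.2500; (r_i+r_j)·cross = 24.5·144.2500 = 3534.1250
edge 2: (17,21.5)→(10,39.5)  cross = 17·39.5 − 10·21.5 = 456.5000; (r_i+r_j)·cross = 27·456.5000 = 12325.5000
edge 3: (10,39.5)→(2.5,36.5)  cross = 10·36.5 − 2.5·39.5 = 266.2500; (r_i+r_j)·cross = 12.5·266.2500 = 3328.1250
Σcross = 595.7500 → A = |Σcross|/2 = 297.8750 mm²
Σ(r_i+r_j)·cross = 16475.2500 → first moment M = |Σ|/6 = 2745.8750
R_c = M/A = 2745.8750/297.8750 = 9.2182 mm
θ = 161° = 2.809980 rad
V = θ·R_c·A = 2.809980·9.2182·297.8750 = 7715.854 mm³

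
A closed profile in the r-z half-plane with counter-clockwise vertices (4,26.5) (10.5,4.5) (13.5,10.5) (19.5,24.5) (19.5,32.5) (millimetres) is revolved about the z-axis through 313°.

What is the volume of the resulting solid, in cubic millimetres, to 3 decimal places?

Volume = 15245.989 mm³

Profile (r,z), 5 vertices: (4,26.5) (10.5,4.5) (13.5,10.5) (19.5,24.5) (19.5,32.5)
edge 0: (4,26.5)→(10.5,4.5)  cross = 4·4.5 − 10.5·26.5 = -260.2500; (r_i+r_j)·cross = 14.5·-260.2500 = -3773.6250
edge 1: (10.5,4.5)→(13.5,10.5)  cross = 10.5·10.5 − 13.5·4.5 = 49.5000; (r_i+r_j)·cross = 24·49.5000 = 1188.0000
edge 2: (13.5,10.5)→(19.5,24.5)  cross = 13.5·24.5 − 19.5·10.5 = 126.0000; (r_i+r_j)·cross = 33·126.0000 = 4158.0000
edge 3: (19.5,24.5)→(19.5,32.5)  cross = 19.5·32.5 − 19.5·24.5 = 156.0000; (r_i+r_j)·cross = 39·156.0000 = 6084.0000
edge 4: (19.5,32.5)→(4,26.5)  cross = 19.5·26.5 − 4·32.5 = 386.7500; (r_i+r_j)·cross = 23.5·386.7500 = 9088.6250
Σcross = 458.0000 → A = |Σcross|/2 = 229.0000 mm²
Σ(r_i+r_j)·cross = 16745.0000 → first moment M = |Σ|/6 = 2790.8333
R_c = M/A = 2790.8333/229.0000 = 12.1870 mm
θ = 313° = 5.462881 rad
V = θ·R_c·A = 5.462881·12.1870·229.0000 = 15245.989 mm³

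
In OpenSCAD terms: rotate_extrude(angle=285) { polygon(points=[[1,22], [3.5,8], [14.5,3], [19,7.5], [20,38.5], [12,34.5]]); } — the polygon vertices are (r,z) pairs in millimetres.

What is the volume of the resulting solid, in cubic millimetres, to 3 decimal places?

Profile (r,z), 6 vertices: (1,22) (3.5,8) (14.5,3) (19,7.5) (20,38.5) (12,34.5)
edge 0: (1,22)→(3.5,8)  cross = 1·8 − 3.5·22 = -69.0000; (r_i+r_j)·cross = 4.5·-69.0000 = -310.5000
edge 1: (3.5,8)→(14.5,3)  cross = 3.5·3 − 14.5·8 = -105.5000; (r_i+r_j)·cross = 18·-105.5000 = -1899.0000
edge 2: (14.5,3)→(19,7.5)  cross = 14.5·7.5 − 19·3 = 51.7500; (r_i+r_j)·cross = 33.5·51.7500 = 1733.6250
edge 3: (19,7.5)→(20,38.5)  cross = 19·38.5 − 20·7.5 = 581.5000; (r_i+r_j)·cross = 39·581.5000 = 22678.5000
edge 4: (20,38.5)→(12,34.5)  cross = 20·34.5 − 12·38.5 = 228.0000; (r_i+r_j)·cross = 32·228.0000 = 7296.0000
edge 5: (12,34.5)→(1,22)  cross = 12·22 − 1·34.5 = 229.5000; (r_i+r_j)·cross = 13·229.5000 = 2983.5000
Σcross = 916.2500 → A = |Σcross|/2 = 458.1250 mm²
Σ(r_i+r_j)·cross = 32482.1250 → first moment M = |Σ|/6 = 5413.6875
R_c = M/A = 5413.6875/458.1250 = 11.8171 mm
θ = 285° = 4.974188 rad
V = θ·R_c·A = 4.974188·11.8171·458.1250 = 26928.701 mm³

Volume = 26928.701 mm³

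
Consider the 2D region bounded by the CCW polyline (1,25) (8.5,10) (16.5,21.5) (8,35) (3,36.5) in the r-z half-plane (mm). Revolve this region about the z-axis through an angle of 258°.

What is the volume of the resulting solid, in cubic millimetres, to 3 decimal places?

Volume = 8004.556 mm³

Profile (r,z), 5 vertices: (1,25) (8.5,10) (16.5,21.5) (8,35) (3,36.5)
edge 0: (1,25)→(8.5,10)  cross = 1·10 − 8.5·25 = -202.5000; (r_i+r_j)·cross = 9.5·-202.5000 = -1923.7500
edge 1: (8.5,10)→(16.5,21.5)  cross = 8.5·21.5 − 16.5·10 = 17.7500; (r_i+r_j)·cross = 25·17.7500 = 443.7500
edge 2: (16.5,21.5)→(8,35)  cross = 16.5·35 − 8·21.5 = 405.5000; (r_i+r_j)·cross = 24.5·405.5000 = 9934.7500
edge 3: (8,35)→(3,36.5)  cross = 8·36.5 − 3·35 = 187.0000; (r_i+r_j)·cross = 11·187.0000 = 2057.0000
edge 4: (3,36.5)→(1,25)  cross = 3·25 − 1·36.5 = 38.5000; (r_i+r_j)·cross = 4·38.5000 = 154.0000
Σcross = 446.2500 → A = |Σcross|/2 = 223.1250 mm²
Σ(r_i+r_j)·cross = 10665.7500 → first moment M = |Σ|/6 = 1777.6250
R_c = M/A = 1777.6250/223.1250 = 7.9669 mm
θ = 258° = 4.502949 rad
V = θ·R_c·A = 4.502949·7.9669·223.1250 = 8004.556 mm³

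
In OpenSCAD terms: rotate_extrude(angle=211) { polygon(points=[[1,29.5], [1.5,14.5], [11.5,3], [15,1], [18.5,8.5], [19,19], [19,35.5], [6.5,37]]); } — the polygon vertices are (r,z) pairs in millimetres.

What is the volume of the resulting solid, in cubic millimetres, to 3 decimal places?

Volume = 20144.757 mm³

Profile (r,z), 8 vertices: (1,29.5) (1.5,14.5) (11.5,3) (15,1) (18.5,8.5) (19,19) (19,35.5) (6.5,37)
edge 0: (1,29.5)→(1.5,14.5)  cross = 1·14.5 − 1.5·29.5 = -29.7500; (r_i+r_j)·cross = 2.5·-29.7500 = -74.3750
edge 1: (1.5,14.5)→(11.5,3)  cross = 1.5·3 − 11.5·14.5 = -162.2500; (r_i+r_j)·cross = 13·-162.2500 = -2109.2500
edge 2: (11.5,3)→(15,1)  cross = 11.5·1 − 15·3 = -33.5000; (r_i+r_j)·cross = 26.5·-33.5000 = -887.7500
edge 3: (15,1)→(18.5,8.5)  cross = 15·8.5 − 18.5·1 = 109.0000; (r_i+r_j)·cross = 33.5·109.0000 = 3651.5000
edge 4: (18.5,8.5)→(19,19)  cross = 18.5·19 − 19·8.5 = 190.0000; (r_i+r_j)·cross = 37.5·190.0000 = 7125.0000
edge 5: (19,19)→(19,35.5)  cross = 19·35.5 − 19·19 = 313.5000; (r_i+r_j)·cross = 38·313.5000 = 11913.0000
edge 6: (19,35.5)→(6.5,37)  cross = 19·37 − 6.5·35.5 = 472.2500; (r_i+r_j)·cross = 25.5·472.2500 = 12042.3750
edge 7: (6.5,37)→(1,29.5)  cross = 6.5·29.5 − 1·37 = 154.7500; (r_i+r_j)·cross = 7.5·154.7500 = 1160.6250
Σcross = 1014.0000 → A = |Σcross|/2 = 507.0000 mm²
Σ(r_i+r_j)·cross = 32821.1250 → first moment M = |Σ|/6 = 5470.1875
R_c = M/A = 5470.1875/507.0000 = 10.7893 mm
θ = 211° = 3.682645 rad
V = θ·R_c·A = 3.682645·10.7893·507.0000 = 20144.757 mm³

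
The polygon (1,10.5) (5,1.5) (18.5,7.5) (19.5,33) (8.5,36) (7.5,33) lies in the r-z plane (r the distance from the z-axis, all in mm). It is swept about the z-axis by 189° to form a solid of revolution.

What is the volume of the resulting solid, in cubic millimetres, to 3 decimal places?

Volume = 16451.303 mm³

Profile (r,z), 6 vertices: (1,10.5) (5,1.5) (18.5,7.5) (19.5,33) (8.5,36) (7.5,33)
edge 0: (1,10.5)→(5,1.5)  cross = 1·1.5 − 5·10.5 = -51.0000; (r_i+r_j)·cross = 6·-51.0000 = -306.0000
edge 1: (5,1.5)→(18.5,7.5)  cross = 5·7.5 − 18.5·1.5 = 9.7500; (r_i+r_j)·cross = 23.5·9.7500 = 229.1250
edge 2: (18.5,7.5)→(19.5,33)  cross = 18.5·33 − 19.5·7.5 = 464.2500; (r_i+r_j)·cross = 38·464.2500 = 17641.5000
edge 3: (19.5,33)→(8.5,36)  cross = 19.5·36 − 8.5·33 = 421.5000; (r_i+r_j)·cross = 28·421.5000 = 11802.0000
edge 4: (8.5,36)→(7.5,33)  cross = 8.5·33 − 7.5·36 = 10.5000; (r_i+r_j)·cross = 16·10.5000 = 168.0000
edge 5: (7.5,33)→(1,10.5)  cross = 7.5·10.5 − 1·33 = 45.7500; (r_i+r_j)·cross = 8.5·45.7500 = 388.8750
Σcross = 900.7500 → A = |Σcross|/2 = 450.3750 mm²
Σ(r_i+r_j)·cross = 29923.5000 → first moment M = |Σ|/6 = 4987.2500
R_c = M/A = 4987.2500/450.3750 = 11.0735 mm
θ = 189° = 3.298672 rad
V = θ·R_c·A = 3.298672·11.0735·450.3750 = 16451.303 mm³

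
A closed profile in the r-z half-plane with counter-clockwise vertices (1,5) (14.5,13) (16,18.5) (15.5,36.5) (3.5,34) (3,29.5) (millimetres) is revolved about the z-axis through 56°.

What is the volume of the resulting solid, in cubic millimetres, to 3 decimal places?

Volume = 2901.956 mm³

Profile (r,z), 6 vertices: (1,5) (14.5,13) (16,18.5) (15.5,36.5) (3.5,34) (3,29.5)
edge 0: (1,5)→(14.5,13)  cross = 1·13 − 14.5·5 = -59.5000; (r_i+r_j)·cross = 15.5·-59.5000 = -922.2500
edge 1: (14.5,13)→(16,18.5)  cross = 14.5·18.5 − 16·13 = 60.2500; (r_i+r_j)·cross = 30.5·60.2500 = 1837.6250
edge 2: (16,18.5)→(15.5,36.5)  cross = 16·36.5 − 15.5·18.5 = 297.2500; (r_i+r_j)·cross = 31.5·297.2500 = 9363.3750
edge 3: (15.5,36.5)→(3.5,34)  cross = 15.5·34 − 3.5·36.5 = 399.2500; (r_i+r_j)·cross = 19·399.2500 = 7585.7500
edge 4: (3.5,34)→(3,29.5)  cross = 3.5·29.5 − 3·34 = 1.2500; (r_i+r_j)·cross = 6.5·1.2500 = 8.1250
edge 5: (3,29.5)→(1,5)  cross = 3·5 − 1·29.5 = -14.5000; (r_i+r_j)·cross = 4·-14.5000 = -58.0000
Σcross = 684.0000 → A = |Σcross|/2 = 342.0000 mm²
Σ(r_i+r_j)·cross = 17814.6250 → first moment M = |Σ|/6 = 2969.1042
R_c = M/A = 2969.1042/342.0000 = 8.6816 mm
θ = 56° = 0.977384 rad
V = θ·R_c·A = 0.977384·8.6816·342.0000 = 2901.956 mm³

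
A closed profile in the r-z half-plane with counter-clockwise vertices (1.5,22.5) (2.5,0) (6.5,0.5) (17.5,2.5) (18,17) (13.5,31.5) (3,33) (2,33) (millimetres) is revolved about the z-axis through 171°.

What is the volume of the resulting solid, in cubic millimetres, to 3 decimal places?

Profile (r,z), 8 vertices: (1.5,22.5) (2.5,0) (6.5,0.5) (17.5,2.5) (18,17) (13.5,31.5) (3,33) (2,33)
edge 0: (1.5,22.5)→(2.5,0)  cross = 1.5·0 − 2.5·22.5 = -56.2500; (r_i+r_j)·cross = 4·-56.2500 = -225.0000
edge 1: (2.5,0)→(6.5,0.5)  cross = 2.5·0.5 − 6.5·0 = 1.2500; (r_i+r_j)·cross = 9·1.2500 = 11.2500
edge 2: (6.5,0.5)→(17.5,2.5)  cross = 6.5·2.5 − 17.5·0.5 = 7.5000; (r_i+r_j)·cross = 24·7.5000 = 180.0000
edge 3: (17.5,2.5)→(18,17)  cross = 17.5·17 − 18·2.5 = 252.5000; (r_i+r_j)·cross = 35.5·252.5000 = 8963.7500
edge 4: (18,17)→(13.5,31.5)  cross = 18·31.5 − 13.5·17 = 337.5000; (r_i+r_j)·cross = 31.5·337.5000 = 10631.2500
edge 5: (13.5,31.5)→(3,33)  cross = 13.5·33 − 3·31.5 = 351.0000; (r_i+r_j)·cross = 16.5·351.0000 = 5791.5000
edge 6: (3,33)→(2,33)  cross = 3·33 − 2·33 = 33.0000; (r_i+r_j)·cross = 5·33.0000 = 165.0000
edge 7: (2,33)→(1.5,22.5)  cross = 2·22.5 − 1.5·33 = -4.5000; (r_i+r_j)·cross = 3.5·-4.5000 = -15.7500
Σcross = 922.0000 → A = |Σcross|/2 = 461.0000 mm²
Σ(r_i+r_j)·cross = 25502.0000 → first moment M = |Σ|/6 = 4250.3333
R_c = M/A = 4250.3333/461.0000 = 9.2198 mm
θ = 171° = 2.984513 rad
V = θ·R_c·A = 2.984513·9.2198·461.0000 = 12685.175 mm³

Volume = 12685.175 mm³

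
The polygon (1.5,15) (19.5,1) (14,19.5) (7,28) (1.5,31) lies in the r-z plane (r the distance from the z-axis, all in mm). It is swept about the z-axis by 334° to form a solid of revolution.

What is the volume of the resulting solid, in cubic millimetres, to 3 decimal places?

Profile (r,z), 5 vertices: (1.5,15) (19.5,1) (14,19.5) (7,28) (1.5,31)
edge 0: (1.5,15)→(19.5,1)  cross = 1.5·1 − 19.5·15 = -291.0000; (r_i+r_j)·cross = 21·-291.0000 = -6111.0000
edge 1: (19.5,1)→(14,19.5)  cross = 19.5·19.5 − 14·1 = 366.2500; (r_i+r_j)·cross = 33.5·366.2500 = 12269.3750
edge 2: (14,19.5)→(7,28)  cross = 14·28 − 7·19.5 = 255.5000; (r_i+r_j)·cross = 21·255.5000 = 5365.5000
edge 3: (7,28)→(1.5,31)  cross = 7·31 − 1.5·28 = 175.0000; (r_i+r_j)·cross = 8.5·175.0000 = 1487.5000
edge 4: (1.5,31)→(1.5,15)  cross = 1.5·15 − 1.5·31 = -24.0000; (r_i+r_j)·cross = 3·-24.0000 = -72.0000
Σcross = 481.7500 → A = |Σcross|/2 = 240.8750 mm²
Σ(r_i+r_j)·cross = 12939.3750 → first moment M = |Σ|/6 = 2156.5625
R_c = M/A = 2156.5625/240.8750 = 8.9530 mm
θ = 334° = 5.829400 rad
V = θ·R_c·A = 5.829400·8.9530·240.8750 = 12571.465 mm³

Volume = 12571.465 mm³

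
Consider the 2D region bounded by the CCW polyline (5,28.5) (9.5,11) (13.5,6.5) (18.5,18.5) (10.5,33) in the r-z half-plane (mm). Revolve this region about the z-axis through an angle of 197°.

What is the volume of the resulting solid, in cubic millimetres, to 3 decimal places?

Volume = 7548.498 mm³

Profile (r,z), 5 vertices: (5,28.5) (9.5,11) (13.5,6.5) (18.5,18.5) (10.5,33)
edge 0: (5,28.5)→(9.5,11)  cross = 5·11 − 9.5·28.5 = -215.7500; (r_i+r_j)·cross = 14.5·-215.7500 = -3128.3750
edge 1: (9.5,11)→(13.5,6.5)  cross = 9.5·6.5 − 13.5·11 = -86.7500; (r_i+r_j)·cross = 23·-86.7500 = -1995.2500
edge 2: (13.5,6.5)→(18.5,18.5)  cross = 13.5·18.5 − 18.5·6.5 = 129.5000; (r_i+r_j)·cross = 32·129.5000 = 4144.0000
edge 3: (18.5,18.5)→(10.5,33)  cross = 18.5·33 − 10.5·18.5 = 416.2500; (r_i+r_j)·cross = 29·416.2500 = 12071.2500
edge 4: (10.5,33)→(5,28.5)  cross = 10.5·28.5 − 5·33 = 134.2500; (r_i+r_j)·cross = 15.5·134.2500 = 2080.8750
Σcross = 377.5000 → A = |Σcross|/2 = 188.7500 mm²
Σ(r_i+r_j)·cross = 13172.5000 → first moment M = |Σ|/6 = 2195.4167
R_c = M/A = 2195.4167/188.7500 = 11.6313 mm
θ = 197° = 3.438299 rad
V = θ·R_c·A = 3.438299·11.6313·188.7500 = 7548.498 mm³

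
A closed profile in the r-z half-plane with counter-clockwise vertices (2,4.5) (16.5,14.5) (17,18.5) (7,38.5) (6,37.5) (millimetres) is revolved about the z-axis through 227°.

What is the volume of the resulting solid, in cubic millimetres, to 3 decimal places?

Volume = 9083.640 mm³

Profile (r,z), 5 vertices: (2,4.5) (16.5,14.5) (17,18.5) (7,38.5) (6,37.5)
edge 0: (2,4.5)→(16.5,14.5)  cross = 2·14.5 − 16.5·4.5 = -45.2500; (r_i+r_j)·cross = 18.5·-45.2500 = -837.1250
edge 1: (16.5,14.5)→(17,18.5)  cross = 16.5·18.5 − 17·14.5 = 58.7500; (r_i+r_j)·cross = 33.5·58.7500 = 1968.1250
edge 2: (17,18.5)→(7,38.5)  cross = 17·38.5 − 7·18.5 = 525.0000; (r_i+r_j)·cross = 24·525.0000 = 12600.0000
edge 3: (7,38.5)→(6,37.5)  cross = 7·37.5 − 6·38.5 = 31.5000; (r_i+r_j)·cross = 13·31.5000 = 409.5000
edge 4: (6,37.5)→(2,4.5)  cross = 6·4.5 − 2·37.5 = -48.0000; (r_i+r_j)·cross = 8·-48.0000 = -384.0000
Σcross = 522.0000 → A = |Σcross|/2 = 261.0000 mm²
Σ(r_i+r_j)·cross = 13756.5000 → first moment M = |Σ|/6 = 2292.7500
R_c = M/A = 2292.7500/261.0000 = 8.7845 mm
θ = 227° = 3.961897 rad
V = θ·R_c·A = 3.961897·8.7845·261.0000 = 9083.640 mm³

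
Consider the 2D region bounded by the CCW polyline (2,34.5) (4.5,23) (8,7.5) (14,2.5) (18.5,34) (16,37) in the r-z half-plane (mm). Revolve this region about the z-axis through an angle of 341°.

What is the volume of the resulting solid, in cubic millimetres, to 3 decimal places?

Volume = 22774.561 mm³

Profile (r,z), 6 vertices: (2,34.5) (4.5,23) (8,7.5) (14,2.5) (18.5,34) (16,37)
edge 0: (2,34.5)→(4.5,23)  cross = 2·23 − 4.5·34.5 = -109.2500; (r_i+r_j)·cross = 6.5·-109.2500 = -710.1250
edge 1: (4.5,23)→(8,7.5)  cross = 4.5·7.5 − 8·23 = -150.2500; (r_i+r_j)·cross = 12.5·-150.2500 = -1878.1250
edge 2: (8,7.5)→(14,2.5)  cross = 8·2.5 − 14·7.5 = -85.0000; (r_i+r_j)·cross = 22·-85.0000 = -1870.0000
edge 3: (14,2.5)→(18.5,34)  cross = 14·34 − 18.5·2.5 = 429.7500; (r_i+r_j)·cross = 32.5·429.7500 = 13966.8750
edge 4: (18.5,34)→(16,37)  cross = 18.5·37 − 16·34 = 140.5000; (r_i+r_j)·cross = 34.5·140.5000 = 4847.2500
edge 5: (16,37)→(2,34.5)  cross = 16·34.5 − 2·37 = 478.0000; (r_i+r_j)·cross = 18·478.0000 = 8604.0000
Σcross = 703.7500 → A = |Σcross|/2 = 351.8750 mm²
Σ(r_i+r_j)·cross = 22959.8750 → first moment M = |Σ|/6 = 3826.6458
R_c = M/A = 3826.6458/351.8750 = 10.8750 mm
θ = 341° = 5.951573 rad
V = θ·R_c·A = 5.951573·10.8750·351.8750 = 22774.561 mm³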